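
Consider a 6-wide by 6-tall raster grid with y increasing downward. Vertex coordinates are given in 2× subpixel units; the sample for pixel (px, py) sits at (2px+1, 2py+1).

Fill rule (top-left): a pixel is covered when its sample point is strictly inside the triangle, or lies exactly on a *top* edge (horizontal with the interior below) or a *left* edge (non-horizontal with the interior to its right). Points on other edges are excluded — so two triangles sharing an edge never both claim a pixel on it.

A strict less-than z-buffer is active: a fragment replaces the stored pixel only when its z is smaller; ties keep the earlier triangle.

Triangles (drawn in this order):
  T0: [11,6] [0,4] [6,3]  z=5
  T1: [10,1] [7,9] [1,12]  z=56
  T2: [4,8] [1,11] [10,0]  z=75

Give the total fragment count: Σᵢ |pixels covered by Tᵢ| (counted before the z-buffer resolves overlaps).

T0:
  2·area = 23
  edge (11, 6)→(0, 4): d=(-11,-2) top-left  bias=+0
  edge (0, 4)→(6, 3): d=(6,-1) top-left  bias=+0
  edge (6, 3)→(11, 6): d=(5,3) right/bottom  bias=-1
    (3,2)@(7, 5): e=[3,13,7] → #
    (4,2)@(9, 5): e=[7,15,1] → #
    (5,2)@(11, 5): e=[11,17,-5] → ·
    (3,3)@(7, 7): e=[-19,25,17] → ·
    (4,3)@(9, 7): e=[-15,27,11] → ·
  covered (2 px):
    · · · · · ·
    · · · · · ·
    · · · # # ·
    · · · · · ·
    · · · · · ·
    · · · · · ·
T1:
  2·area = 39
  edge (10, 1)→(7, 9): d=(-3,8) right/bottom  bias=-1
  edge (7, 9)→(1, 12): d=(-6,3) right/bottom  bias=-1
  edge (1, 12)→(10, 1): d=(9,-11) top-left  bias=+0
    (4,1)@(9, 3): e=[2,30,7] → #
    (5,1)@(11, 3): e=[-14,24,29] → ·
    (3,2)@(7, 5): e=[12,24,3] → #
    (4,2)@(9, 5): e=[-4,18,25] → ·
    (3,3)@(7, 7): e=[6,12,21] → #
    (4,3)@(9, 7): e=[-10,6,43] → ·
    (5,3)@(11, 7): e=[-26,0,65] → ·  [on edge]
    (2,4)@(5, 9): e=[16,6,17] → #
    (3,4)@(7, 9): e=[0,0,39] → ·  [on edge]
    (1,5)@(3, 11): e=[26,0,13] → ·  [on edge]
    (2,5)@(5, 11): e=[10,-6,35] → ·
  covered (4 px):
    · · · · · ·
    · · · · # ·
    · · · # · ·
    · · · # · ·
    · · # · · ·
    · · · · · ·
T2:
  2·area = 6
  edge (4, 8)→(1, 11): d=(-3,3) right/bottom  bias=-1
  edge (1, 11)→(10, 0): d=(9,-11) top-left  bias=+0
  edge (10, 0)→(4, 8): d=(-6,8) right/bottom  bias=-1
    (5,0)@(11, 1): e=[0,20,-14] → ·  [on edge]
    (4,1)@(9, 3): e=[0,16,-10] → ·  [on edge]
    (3,2)@(7, 5): e=[0,12,-6] → ·  [on edge]
    (2,3)@(5, 7): e=[0,8,-2] → ·  [on edge]
    (1,4)@(3, 9): e=[0,4,2] → ·  [on edge]
    (0,5)@(1, 11): e=[0,0,6] → ·  [on edge]
  covered (0 px):
    · · · · · ·
    · · · · · ·
    · · · · · ·
    · · · · · ·
    · · · · · ·
    · · · · · ·

Result: 6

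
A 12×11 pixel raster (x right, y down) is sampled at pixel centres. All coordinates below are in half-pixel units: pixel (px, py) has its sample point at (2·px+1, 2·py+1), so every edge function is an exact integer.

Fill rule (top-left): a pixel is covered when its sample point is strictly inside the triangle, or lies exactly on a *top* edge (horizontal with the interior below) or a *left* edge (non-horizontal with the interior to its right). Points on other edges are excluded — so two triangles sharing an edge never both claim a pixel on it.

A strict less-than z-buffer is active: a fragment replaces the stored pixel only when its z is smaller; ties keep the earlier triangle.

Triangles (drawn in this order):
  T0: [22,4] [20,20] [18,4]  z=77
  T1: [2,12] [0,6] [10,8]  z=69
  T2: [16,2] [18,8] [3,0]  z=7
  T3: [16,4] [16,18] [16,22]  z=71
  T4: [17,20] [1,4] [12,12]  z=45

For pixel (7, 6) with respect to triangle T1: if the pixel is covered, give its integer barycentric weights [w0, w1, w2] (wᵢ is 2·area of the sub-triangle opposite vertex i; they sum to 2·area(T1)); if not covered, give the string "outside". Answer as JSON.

T0:
  2·area = 64
  edge (22, 4)→(20, 20): d=(-2,16) right/bottom  bias=-1
  edge (20, 20)→(18, 4): d=(-2,-16) top-left  bias=+0
  edge (18, 4)→(22, 4): d=(4,0) top-left  bias=+0
    (9,2)@(19, 5): e=[46,14,4] → X
    (10,2)@(21, 5): e=[14,46,4] → X
    (11,2)@(23, 5): e=[-18,78,4] → .
    (9,3)@(19, 7): e=[42,10,12] → X
    (11,3)@(23, 7): e=[-22,74,12] → .
    (9,4)@(19, 9): e=[38,6,20] → X
    (11,4)@(23, 9): e=[-26,70,20] → .
    (9,5)@(19, 11): e=[34,2,28] → X
    (11,5)@(23, 11): e=[-30,66,28] → .
    (9,6)@(19, 13): e=[30,-2,36] → .
    (10,6)@(21, 13): e=[-2,30,36] → .
  covered (8 px):
    . . . . . . . . . . . .
    . . . . . . . . . . . .
    . . . . . . . . . X X .
    . . . . . . . . . X X .
    . . . . . . . . . X X .
    . . . . . . . . . X X .
    . . . . . . . . . . . .
    . . . . . . . . . . . .
    . . . . . . . . . . . .
    . . . . . . . . . . . .
    . . . . . . . . . . . .
T1:
  2·area = 56
  edge (2, 12)→(0, 6): d=(-2,-6) top-left  bias=+0
  edge (0, 6)→(10, 8): d=(10,2) right/bottom  bias=-1
  edge (10, 8)→(2, 12): d=(-8,4) right/bottom  bias=-1
    (0,3)@(1, 7): e=[4,8,44] → X
    (1,3)@(3, 7): e=[16,4,36] → X
    (2,3)@(5, 7): e=[28,0,28] → .  [on edge]
    (0,4)@(1, 9): e=[0,28,28] → X  [on edge]
    (2,4)@(5, 9): e=[24,20,12] → X
    (3,4)@(7, 9): e=[36,16,4] → X
    (4,4)@(9, 9): e=[48,12,-4] → .
    (7,4)@(15, 9): e=[84,0,-28] → .  [on edge]
    (0,5)@(1, 11): e=[-4,48,12] → .
    (1,5)@(3, 11): e=[8,44,4] → X
    (2,5)@(5, 11): e=[20,40,-4] → .
    (3,5)@(7, 11): e=[32,36,-12] → .
    (1,7)@(3, 15): e=[0,84,-28] → .  [on edge]
    (2,10)@(5, 21): e=[0,140,-84] → .  [on edge]
  covered (7 px):
    . . . . . . . . . . . .
    . . . . . . . . . . . .
    . . . . . . . . . . . .
    X X . . . . . . . . . .
    X X X X . . . . . . . .
    . X . . . . . . . . . .
    . . . . . . . . . . . .
    . . . . . . . . . . . .
    . . . . . . . . . . . .
    . . . . . . . . . . . .
    . . . . . . . . . . . .
T2:
  2·area = 74
  edge (16, 2)→(18, 8): d=(2,6) right/bottom  bias=-1
  edge (18, 8)→(3, 0): d=(-15,-8) top-left  bias=+0
  edge (3, 0)→(16, 2): d=(13,2) right/bottom  bias=-1
    (2,0)@(5, 1): e=[64,1,9] → X
    (3,0)@(7, 1): e=[52,17,5] → X
    (4,0)@(9, 1): e=[40,33,1] → X
    (5,0)@(11, 1): e=[28,49,-3] → .
    (2,1)@(5, 3): e=[68,-29,35] → .
    (3,1)@(7, 3): e=[56,-13,31] → .
    (4,1)@(9, 3): e=[44,3,27] → X
    (5,1)@(11, 3): e=[32,19,23] → X
    (6,1)@(13, 3): e=[20,35,19] → X
    (7,1)@(15, 3): e=[8,51,15] → X
    (8,1)@(17, 3): e=[-4,67,11] → .
    (4,2)@(9, 5): e=[48,-27,53] → .
    (8,2)@(17, 5): e=[0,37,37] → .  [on edge]
    (9,5)@(19, 11): e=[0,-37,111] → .  [on edge]
    (10,8)@(21, 17): e=[0,-111,185] → .  [on edge]
  covered (10 px):
    . . X X X . . . . . . .
    . . . . X X X X . . . .
    . . . . . . X X . . . .
    . . . . . . . . X . . .
    . . . . . . . . . . . .
    . . . . . . . . . . . .
    . . . . . . . . . . . .
    . . . . . . . . . . . .
    . . . . . . . . . . . .
    . . . . . . . . . . . .
    . . . . . . . . . . . .
T3:
  degenerate (2·area = 0) — covers nothing
T4:
  2·area = 48
  edge (17, 20)→(1, 4): d=(-16,-16) top-left  bias=+0
  edge (1, 4)→(12, 12): d=(11,8) right/bottom  bias=-1
  edge (12, 12)→(17, 20): d=(5,8) right/bottom  bias=-1
    (2,3)@(5, 7): e=[16,1,31] → X
    (3,3)@(7, 7): e=[48,-15,15] → .
    (2,4)@(5, 9): e=[-16,23,41] → .
    (3,4)@(7, 9): e=[16,7,25] → X
    (4,4)@(9, 9): e=[48,-9,9] → .
    (3,5)@(7, 11): e=[-16,29,35] → .
    (4,5)@(9, 11): e=[16,13,19] → X
    (5,5)@(11, 11): e=[48,-3,3] → .
    (4,6)@(9, 13): e=[-16,35,29] → .
    (5,6)@(11, 13): e=[16,19,13] → X
    (6,6)@(13, 13): e=[48,3,-3] → .
    (5,7)@(11, 15): e=[-16,41,23] → .
  covered (6 px):
    . . . . . . . . . . . .
    . . . . . . . . . . . .
    . . . . . . . . . . . .
    . . X . . . . . . . . .
    . . . X . . . . . . . .
    . . . . X . . . . . . .
    . . . . . X . . . . . .
    . . . . . . X . . . . .
    . . . . . . . X . . . .
    . . . . . . . . . . . .
    . . . . . . . . . . . .

Result: "outside"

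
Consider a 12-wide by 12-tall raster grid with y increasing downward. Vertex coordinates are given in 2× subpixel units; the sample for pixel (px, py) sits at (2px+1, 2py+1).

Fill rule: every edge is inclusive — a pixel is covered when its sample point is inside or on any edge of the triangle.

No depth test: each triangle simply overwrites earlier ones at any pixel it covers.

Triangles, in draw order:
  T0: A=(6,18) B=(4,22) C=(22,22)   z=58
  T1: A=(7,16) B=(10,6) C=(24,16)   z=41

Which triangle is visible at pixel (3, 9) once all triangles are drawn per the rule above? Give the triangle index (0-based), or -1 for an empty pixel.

T0:
  2·area = 72  (B↔C swapped to make it positive)
  edge (6, 18)→(22, 22): d=(16,4) inclusive
  edge (22, 22)→(4, 22): d=(-18,0) inclusive
  edge (4, 22)→(6, 18): d=(2,-4) inclusive
    (3,9)@(7, 19): e=[12,54,6] → #
    (4,9)@(9, 19): e=[4,54,14] → #
    (5,9)@(11, 19): e=[-4,54,22] → ·
    (2,10)@(5, 21): e=[52,18,2] → #
    (5,10)@(11, 21): e=[28,18,26] → #
    (6,10)@(13, 21): e=[20,18,34] → #
    (7,10)@(15, 21): e=[12,18,42] → #
    (8,10)@(17, 21): e=[4,18,50] → #
    (9,10)@(19, 21): e=[-4,18,58] → ·
    (2,11)@(5, 23): e=[84,-18,6] → ·
    (3,11)@(7, 23): e=[76,-18,14] → ·
    (4,11)@(9, 23): e=[68,-18,22] → ·
  covered (9 px):
    · · · · · · · · · · · ·
    · · · · · · · · · · · ·
    · · · · · · · · · · · ·
    · · · · · · · · · · · ·
    · · · · · · · · · · · ·
    · · · · · · · · · · · ·
    · · · · · · · · · · · ·
    · · · · · · · · · · · ·
    · · · · · · · · · · · ·
    · · · # # · · · · · · ·
    · · # # # # # # # · · ·
    · · · · · · · · · · · ·
T1:
  2·area = 170
  edge (7, 16)→(10, 6): d=(3,-10) inclusive
  edge (10, 6)→(24, 16): d=(14,10) inclusive
  edge (24, 16)→(7, 16): d=(-17,0) inclusive
    (1,0)@(3, 1): e=[-85,0,255] → ·  [on edge]
    (5,3)@(11, 7): e=[13,4,153] → #
    (6,3)@(13, 7): e=[33,-16,153] → ·
    (5,4)@(11, 9): e=[19,32,119] → #
    (6,4)@(13, 9): e=[39,12,119] → #
    (7,4)@(15, 9): e=[59,-8,119] → ·
    (4,5)@(9, 11): e=[5,80,85] → #
    (7,5)@(15, 11): e=[65,20,85] → #
    (8,5)@(17, 11): e=[85,0,85] → #  [on edge]
    (9,5)@(19, 11): e=[105,-20,85] → ·
    (4,6)@(9, 13): e=[11,108,51] → #
    (9,6)@(19, 13): e=[111,8,51] → #
  covered (21 px):
    · · · · · · · · · · · ·
    · · · · · · · · · · · ·
    · · · · · · · · · · · ·
    · · · · · # · · · · · ·
    · · · · · # # · · · · ·
    · · · · # # # # # · · ·
    · · · · # # # # # # · ·
    · · · · # # # # # # # ·
    · · · · · · · · · · · ·
    · · · · · · · · · · · ·
    · · · · · · · · · · · ·
    · · · · · · · · · · · ·

Z-buffer (winner per pixel, '.' = empty):
  . . . . . . . . . . . .
  . . . . . . . . . . . .
  . . . . . . . . . . . .
  . . . . . 1 . . . . . .
  . . . . . 1 1 . . . . .
  . . . . 1 1 1 1 1 . . .
  . . . . 1 1 1 1 1 1 . .
  . . . . 1 1 1 1 1 1 1 .
  . . . . . . . . . . . .
  . . . 0 0 . . . . . . .
  . . 0 0 0 0 0 0 0 . . .
  . . . . . . . . . . . .

Final: 0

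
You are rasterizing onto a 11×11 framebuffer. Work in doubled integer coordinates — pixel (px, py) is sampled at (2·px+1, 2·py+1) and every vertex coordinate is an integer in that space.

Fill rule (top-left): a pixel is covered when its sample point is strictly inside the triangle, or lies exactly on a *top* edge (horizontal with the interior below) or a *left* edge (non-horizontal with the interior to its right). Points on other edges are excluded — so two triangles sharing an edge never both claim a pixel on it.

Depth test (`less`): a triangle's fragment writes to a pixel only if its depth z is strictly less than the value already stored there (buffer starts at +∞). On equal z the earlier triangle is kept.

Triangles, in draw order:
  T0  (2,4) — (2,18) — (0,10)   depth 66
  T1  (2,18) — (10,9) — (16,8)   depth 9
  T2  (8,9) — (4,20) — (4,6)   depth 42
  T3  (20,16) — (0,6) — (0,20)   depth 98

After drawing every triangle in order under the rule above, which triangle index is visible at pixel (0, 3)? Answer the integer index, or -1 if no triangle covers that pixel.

T0:
  2·area = 28
  edge (2, 4)→(2, 18): d=(0,14) right/bottom  bias=-1
  edge (2, 18)→(0, 10): d=(-2,-8) top-left  bias=+0
  edge (0, 10)→(2, 4): d=(2,-6) top-left  bias=+0
    (1,0)@(3, 1): e=[-14,42,0] → .  [on edge]
    (0,3)@(1, 7): e=[14,14,0] → X  [on edge]
    (1,3)@(3, 7): e=[-14,30,12] → .
    (0,4)@(1, 9): e=[14,10,4] → X
    (1,4)@(3, 9): e=[-14,26,16] → .
    (0,5)@(1, 11): e=[14,6,8] → X
    (1,5)@(3, 11): e=[-14,22,20] → .
    (0,6)@(1, 13): e=[14,2,12] → X
    (1,6)@(3, 13): e=[-14,18,24] → .
    (0,7)@(1, 15): e=[14,-2,16] → .
  covered (4 px):
    . . . . . . . . . . .
    . . . . . . . . . . .
    . . . . . . . . . . .
    X . . . . . . . . . .
    X . . . . . . . . . .
    X . . . . . . . . . .
    X . . . . . . . . . .
    . . . . . . . . . . .
    . . . . . . . . . . .
    . . . . . . . . . . .
    . . . . . . . . . . .
T1:
  2·area = 46
  edge (2, 18)→(10, 9): d=(8,-9) top-left  bias=+0
  edge (10, 9)→(16, 8): d=(6,-1) top-left  bias=+0
  edge (16, 8)→(2, 18): d=(-14,10) right/bottom  bias=-1
    (5,4)@(11, 9): e=[9,1,36] → X
    (6,4)@(13, 9): e=[27,3,16] → X
    (7,4)@(15, 9): e=[45,5,-4] → .
    (4,5)@(9, 11): e=[7,11,28] → X
    (6,5)@(13, 11): e=[43,15,-12] → .
    (3,6)@(7, 13): e=[5,21,20] → X
    (4,6)@(9, 13): e=[23,23,0] → .  [on edge]
    (5,6)@(11, 13): e=[41,25,-20] → .
    (2,7)@(5, 15): e=[3,31,12] → X
    (3,7)@(7, 15): e=[21,33,-8] → .
    (1,8)@(3, 17): e=[1,41,4] → X
    (2,8)@(5, 17): e=[19,43,-16] → .
  covered (7 px):
    . . . . . . . . . . .
    . . . . . . . . . . .
    . . . . . . . . . . .
    . . . . . . . . . . .
    . . . . . X X . . . .
    . . . . X X . . . . .
    . . . X . . . . . . .
    . . X . . . . . . . .
    . X . . . . . . . . .
    . . . . . . . . . . .
    . . . . . . . . . . .
T2:
  2·area = 56
  edge (8, 9)→(4, 20): d=(-4,11) right/bottom  bias=-1
  edge (4, 20)→(4, 6): d=(0,-14) top-left  bias=+0
  edge (4, 6)→(8, 9): d=(4,3) right/bottom  bias=-1
    (2,3)@(5, 7): e=[41,14,1] → X
    (3,3)@(7, 7): e=[19,42,-5] → .
    (2,4)@(5, 9): e=[33,14,9] → X
    (3,4)@(7, 9): e=[11,42,3] → X
    (4,4)@(9, 9): e=[-11,70,-3] → .
    (2,5)@(5, 11): e=[25,14,17] → X
    (4,5)@(9, 11): e=[-19,70,5] → .
    (2,6)@(5, 13): e=[17,14,25] → X
    (3,6)@(7, 13): e=[-5,42,19] → .
    (2,7)@(5, 15): e=[9,14,33] → X
    (3,7)@(7, 15): e=[-13,42,27] → .
    (2,8)@(5, 17): e=[1,14,41] → X
  covered (8 px):
    . . . . . . . . . . .
    . . . . . . . . . . .
    . . . . . . . . . . .
    . . X . . . . . . . .
    . . X X . . . . . . .
    . . X X . . . . . . .
    . . X . . . . . . . .
    . . X . . . . . . . .
    . . X . . . . . . . .
    . . . . . . . . . . .
    . . . . . . . . . . .
T3:
  2·area = 280  (B↔C swapped to make it positive)
  edge (20, 16)→(0, 20): d=(-20,4) right/bottom  bias=-1
  edge (0, 20)→(0, 6): d=(0,-14) top-left  bias=+0
  edge (0, 6)→(20, 16): d=(20,10) right/bottom  bias=-1
    (0,3)@(1, 7): e=[256,14,10] → X
    (1,3)@(3, 7): e=[248,42,-10] → .
    (0,4)@(1, 9): e=[216,14,50] → X
    (1,4)@(3, 9): e=[208,42,30] → X
    (2,4)@(5, 9): e=[200,70,10] → X
    (3,4)@(7, 9): e=[192,98,-10] → .
    (0,5)@(1, 11): e=[176,14,90] → X
    (3,5)@(7, 11): e=[152,98,30] → X
    (4,5)@(9, 11): e=[144,126,10] → X
    (5,5)@(11, 11): e=[136,154,-10] → .
    (0,6)@(1, 13): e=[136,14,130] → X
    (5,6)@(11, 13): e=[96,154,30] → X
    (7,8)@(15, 17): e=[0,210,70] → .  [on edge]
    (2,9)@(5, 19): e=[0,70,210] → .  [on edge]
  covered (34 px):
    . . . . . . . . . . .
    . . . . . . . . . . .
    . . . . . . . . . . .
    X . . . . . . . . . .
    X X X . . . . . . . .
    X X X X X . . . . . .
    X X X X X X X . . . .
    X X X X X X X X X . .
    X X X X X X X . . . .
    X X . . . . . . . . .
    . . . . . . . . . . .

Z-buffer (winner per pixel, '.' = empty):
  . . . . . . . . . . .
  . . . . . . . . . . .
  . . . . . . . . . . .
  0 . 2 . . . . . . . .
  0 3 2 2 . 1 1 . . . .
  0 3 2 2 1 1 . . . . .
  0 3 2 1 3 3 3 . . . .
  3 3 1 3 3 3 3 3 3 . .
  3 1 2 3 3 3 3 . . . .
  3 3 . . . . . . . . .
  . . . . . . . . . . .

Final: 0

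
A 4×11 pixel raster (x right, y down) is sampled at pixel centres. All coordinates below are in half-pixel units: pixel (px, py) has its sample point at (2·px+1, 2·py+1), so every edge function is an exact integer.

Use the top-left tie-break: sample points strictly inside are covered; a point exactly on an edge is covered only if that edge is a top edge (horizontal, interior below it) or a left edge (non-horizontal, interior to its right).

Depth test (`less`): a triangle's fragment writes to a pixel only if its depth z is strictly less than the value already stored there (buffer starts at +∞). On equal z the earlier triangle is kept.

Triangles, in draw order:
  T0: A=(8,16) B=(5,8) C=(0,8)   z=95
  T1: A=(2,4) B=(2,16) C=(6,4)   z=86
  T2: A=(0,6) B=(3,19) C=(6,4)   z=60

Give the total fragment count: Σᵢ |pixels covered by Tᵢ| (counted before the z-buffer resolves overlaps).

T0:
  2·area = 40  (B↔C swapped to make it positive)
  edge (8, 16)→(0, 8): d=(-8,-8) top-left  bias=+0
  edge (0, 8)→(5, 8): d=(5,0) top-left  bias=+0
  edge (5, 8)→(8, 16): d=(3,8) right/bottom  bias=-1
    (0,4)@(1, 9): e=[0,5,35] → #  [on edge]
    (1,4)@(3, 9): e=[16,5,19] → #
    (2,4)@(5, 9): e=[32,5,3] → #
    (3,4)@(7, 9): e=[48,5,-13] → ·
    (0,5)@(1, 11): e=[-16,15,41] → ·
    (1,5)@(3, 11): e=[0,15,25] → #  [on edge]
    (3,5)@(7, 11): e=[32,15,-7] → ·
    (1,6)@(3, 13): e=[-16,25,31] → ·
    (2,6)@(5, 13): e=[0,25,15] → #  [on edge]
    (3,6)@(7, 13): e=[16,25,-1] → ·
    (2,7)@(5, 15): e=[-16,35,21] → ·
    (3,7)@(7, 15): e=[0,35,5] → #  [on edge]
  covered (7 px):
    · · · ·
    · · · ·
    · · · ·
    · · · ·
    # # # ·
    · # # ·
    · · # ·
    · · · #
    · · · ·
    · · · ·
    · · · ·
T1:
  2·area = 48  (B↔C swapped to make it positive)
  edge (2, 4)→(6, 4): d=(4,0) top-left  bias=+0
  edge (6, 4)→(2, 16): d=(-4,12) right/bottom  bias=-1
  edge (2, 16)→(2, 4): d=(0,-12) top-left  bias=+0
    (3,0)@(7, 1): e=[-12,0,60] → ·  [on edge]
    (1,2)@(3, 5): e=[4,32,12] → #
    (2,2)@(5, 5): e=[4,8,36] → #
    (3,2)@(7, 5): e=[4,-16,60] → ·
    (1,3)@(3, 7): e=[12,24,12] → #
    (2,3)@(5, 7): e=[12,0,36] → ·  [on edge]
    (1,4)@(3, 9): e=[20,16,12] → #
    (2,4)@(5, 9): e=[20,-8,36] → ·
    (1,5)@(3, 11): e=[28,8,12] → #
    (2,5)@(5, 11): e=[28,-16,36] → ·
    (1,6)@(3, 13): e=[36,0,12] → ·  [on edge]
    (0,9)@(1, 19): e=[60,0,-12] → ·  [on edge]
  covered (5 px):
    · · · ·
    · · · ·
    · # # ·
    · # · ·
    · # · ·
    · # · ·
    · · · ·
    · · · ·
    · · · ·
    · · · ·
    · · · ·
T2:
  2·area = 84  (B↔C swapped to make it positive)
  edge (0, 6)→(6, 4): d=(6,-2) top-left  bias=+0
  edge (6, 4)→(3, 19): d=(-3,15) right/bottom  bias=-1
  edge (3, 19)→(0, 6): d=(-3,-13) top-left  bias=+0
    (1,2)@(3, 5): e=[0,42,42] → #  [on edge]
    (2,2)@(5, 5): e=[4,12,68] → #
    (3,2)@(7, 5): e=[8,-18,94] → ·
    (0,3)@(1, 7): e=[8,66,10] → #
    (3,3)@(7, 7): e=[20,-24,88] → ·
    (0,4)@(1, 9): e=[20,60,4] → #
    (2,4)@(5, 9): e=[28,0,56] → ·  [on edge]
    (0,5)@(1, 11): e=[32,54,-2] → ·
    (1,5)@(3, 11): e=[36,24,24] → #
    (2,5)@(5, 11): e=[40,-6,50] → ·
    (1,6)@(3, 13): e=[48,18,18] → #
    (2,6)@(5, 13): e=[52,-12,44] → ·
    (1,9)@(3, 19): e=[84,0,0] → ·  [on edge]
  covered (11 px):
    · · · ·
    · · · ·
    · # # ·
    # # # ·
    # # · ·
    · # · ·
    · # · ·
    · # · ·
    · # · ·
    · · · ·
    · · · ·

Final: 23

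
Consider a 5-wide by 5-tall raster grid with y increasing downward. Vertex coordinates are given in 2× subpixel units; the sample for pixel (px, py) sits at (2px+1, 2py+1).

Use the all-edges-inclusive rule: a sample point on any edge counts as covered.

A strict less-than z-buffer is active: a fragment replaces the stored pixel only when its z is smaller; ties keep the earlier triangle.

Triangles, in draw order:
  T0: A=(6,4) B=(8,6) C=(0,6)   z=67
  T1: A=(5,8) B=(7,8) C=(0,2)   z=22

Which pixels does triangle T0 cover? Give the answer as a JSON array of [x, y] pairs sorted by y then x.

T0:
  2·area = 16
  edge (6, 4)→(8, 6): d=(2,2) inclusive
  edge (8, 6)→(0, 6): d=(-8,0) inclusive
  edge (0, 6)→(6, 4): d=(6,-2) inclusive
    (1,0)@(3, 1): e=[0,40,-24] → .  [on edge]
    (2,1)@(5, 3): e=[0,24,-8] → .  [on edge]
    (4,1)@(9, 3): e=[-8,24,0] → .  [on edge]
    (1,2)@(3, 5): e=[8,8,0] → X  [on edge]
    (2,2)@(5, 5): e=[4,8,4] → X
    (3,2)@(7, 5): e=[0,8,8] → X  [on edge]
    (4,2)@(9, 5): e=[-4,8,12] → .
    (1,3)@(3, 7): e=[12,-8,12] → .
    (2,3)@(5, 7): e=[8,-8,16] → .
    (3,3)@(7, 7): e=[4,-8,20] → .
    (4,3)@(9, 7): e=[0,-8,24] → .  [on edge]
  covered (3 px):
    . . . . .
    . . . . .
    . X X X .
    . . . . .
    . . . . .
T1:
  2·area = 12  (B↔C swapped to make it positive)
  edge (5, 8)→(0, 2): d=(-5,-6) inclusive
  edge (0, 2)→(7, 8): d=(7,6) inclusive
  edge (7, 8)→(5, 8): d=(-2,0) inclusive
    (0,1)@(1, 3): e=[1,1,10] → X
    (1,1)@(3, 3): e=[13,-11,10] → .
    (0,2)@(1, 5): e=[-9,15,6] → .
    (1,2)@(3, 5): e=[3,3,6] → X
    (2,2)@(5, 5): e=[15,-9,6] → .
    (1,3)@(3, 7): e=[-7,17,2] → .
    (2,3)@(5, 7): e=[5,5,2] → X
    (3,3)@(7, 7): e=[17,-7,2] → .
    (2,4)@(5, 9): e=[-5,19,-2] → .
  covered (3 px):
    . . . . .
    X . . . .
    . X . . .
    . . X . .
    . . . . .

Final: [[1,2],[2,2],[3,2]]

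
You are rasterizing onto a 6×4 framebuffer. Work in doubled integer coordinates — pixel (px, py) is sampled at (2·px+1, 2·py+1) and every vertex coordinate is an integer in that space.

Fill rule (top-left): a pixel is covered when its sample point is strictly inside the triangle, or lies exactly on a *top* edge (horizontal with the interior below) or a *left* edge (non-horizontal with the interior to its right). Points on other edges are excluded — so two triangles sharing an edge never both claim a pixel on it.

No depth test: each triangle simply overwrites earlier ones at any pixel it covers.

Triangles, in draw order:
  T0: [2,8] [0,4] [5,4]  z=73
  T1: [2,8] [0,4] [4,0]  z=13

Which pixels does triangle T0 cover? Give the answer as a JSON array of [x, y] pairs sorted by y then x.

T0:
  2·area = 20
  edge (2, 8)→(0, 4): d=(-2,-4) top-left  bias=+0
  edge (0, 4)→(5, 4): d=(5,0) top-left  bias=+0
  edge (5, 4)→(2, 8): d=(-3,4) right/bottom  bias=-1
    (0,2)@(1, 5): e=[2,5,13] → █
    (1,2)@(3, 5): e=[10,5,5] → █
    (2,2)@(5, 5): e=[18,5,-3] → ·
    (0,3)@(1, 7): e=[-2,15,7] → ·
    (1,3)@(3, 7): e=[6,15,-1] → ·
  covered (2 px):
    · · · · · ·
    · · · · · ·
    █ █ · · · ·
    · · · · · ·
T1:
  2·area = 24
  edge (2, 8)→(0, 4): d=(-2,-4) top-left  bias=+0
  edge (0, 4)→(4, 0): d=(4,-4) top-left  bias=+0
  edge (4, 0)→(2, 8): d=(-2,8) right/bottom  bias=-1
    (1,0)@(3, 1): e=[18,0,6] → █  [on edge]
    (2,0)@(5, 1): e=[26,8,-10] → ·
    (0,1)@(1, 3): e=[6,0,18] → █  [on edge]
    (2,1)@(5, 3): e=[22,16,-14] → ·
    (0,2)@(1, 5): e=[2,8,14] → █
    (1,2)@(3, 5): e=[10,16,-2] → ·
    (0,3)@(1, 7): e=[-2,16,10] → ·
  covered (4 px):
    · █ · · · ·
    █ █ · · · ·
    █ · · · · ·
    · · · · · ·

Answer: [[0,2],[1,2]]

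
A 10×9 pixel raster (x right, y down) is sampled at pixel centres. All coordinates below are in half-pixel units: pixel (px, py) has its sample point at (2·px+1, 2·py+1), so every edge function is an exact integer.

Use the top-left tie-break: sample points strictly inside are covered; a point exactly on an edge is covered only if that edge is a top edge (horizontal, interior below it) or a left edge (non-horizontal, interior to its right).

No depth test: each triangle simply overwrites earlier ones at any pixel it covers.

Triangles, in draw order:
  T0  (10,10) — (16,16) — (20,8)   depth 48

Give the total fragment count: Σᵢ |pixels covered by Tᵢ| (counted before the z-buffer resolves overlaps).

T0:
  2·area = 72  (B↔C swapped to make it positive)
  edge (10, 10)→(20, 8): d=(10,-2) top-left  bias=+0
  edge (20, 8)→(16, 16): d=(-4,8) right/bottom  bias=-1
  edge (16, 16)→(10, 10): d=(-6,-6) top-left  bias=+0
    (0,0)@(1, 1): e=[-108,180,0] → ·  [on edge]
    (1,1)@(3, 3): e=[-84,156,0] → ·  [on edge]
    (2,2)@(5, 5): e=[-60,132,0] → ·  [on edge]
    (3,3)@(7, 7): e=[-36,108,0] → ·  [on edge]
    (4,4)@(9, 9): e=[-12,84,0] → ·  [on edge]
    (7,4)@(15, 9): e=[0,36,36] → #  [on edge]
    (8,4)@(17, 9): e=[4,20,48] → #
    (9,4)@(19, 9): e=[8,4,60] → #
    (2,5)@(5, 11): e=[0,108,-36] → ·  [on edge]
    (5,5)@(11, 11): e=[12,60,0] → #  [on edge]
    (6,5)@(13, 11): e=[16,44,12] → #
    (9,5)@(19, 11): e=[28,-4,48] → ·
    (6,6)@(13, 13): e=[36,36,0] → #  [on edge]
    (7,7)@(15, 15): e=[60,12,0] → #  [on edge]
    (8,8)@(17, 17): e=[84,-12,0] → ·  [on edge]
  covered (11 px):
    · · · · · · · · · ·
    · · · · · · · · · ·
    · · · · · · · · · ·
    · · · · · · · · · ·
    · · · · · · · # # #
    · · · · · # # # # ·
    · · · · · · # # # ·
    · · · · · · · # · ·
    · · · · · · · · · ·

Final: 11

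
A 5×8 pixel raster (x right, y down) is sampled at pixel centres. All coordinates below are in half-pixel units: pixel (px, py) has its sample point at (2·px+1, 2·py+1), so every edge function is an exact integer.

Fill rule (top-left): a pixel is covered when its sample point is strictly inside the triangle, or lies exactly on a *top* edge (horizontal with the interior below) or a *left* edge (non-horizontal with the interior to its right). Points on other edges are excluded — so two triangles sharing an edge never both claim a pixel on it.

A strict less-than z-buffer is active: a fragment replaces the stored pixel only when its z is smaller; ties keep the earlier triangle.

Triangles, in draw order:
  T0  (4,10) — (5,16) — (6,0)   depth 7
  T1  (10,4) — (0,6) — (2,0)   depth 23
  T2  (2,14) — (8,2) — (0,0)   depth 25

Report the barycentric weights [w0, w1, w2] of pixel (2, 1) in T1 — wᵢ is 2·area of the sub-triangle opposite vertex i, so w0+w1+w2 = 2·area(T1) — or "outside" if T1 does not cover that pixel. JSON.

T0:
  2·area = 22  (B↔C swapped to make it positive)
  edge (4, 10)→(6, 0): d=(2,-10) top-left  bias=+0
  edge (6, 0)→(5, 16): d=(-1,16) right/bottom  bias=-1
  edge (5, 16)→(4, 10): d=(-1,-6) top-left  bias=+0
    (2,2)@(5, 5): e=[0,11,11] → X  [on edge]
    (3,2)@(7, 5): e=[20,-21,23] → .
    (2,3)@(5, 7): e=[4,9,9] → X
    (3,3)@(7, 7): e=[24,-23,21] → .
    (2,4)@(5, 9): e=[8,7,7] → X
    (3,4)@(7, 9): e=[28,-25,19] → .
    (2,5)@(5, 11): e=[12,5,5] → X
    (3,5)@(7, 11): e=[32,-27,17] → .
    (2,6)@(5, 13): e=[16,3,3] → X
    (3,6)@(7, 13): e=[36,-29,15] → .
    (1,7)@(3, 15): e=[0,33,-11] → .  [on edge]
    (2,7)@(5, 15): e=[20,1,1] → X
  covered (6 px):
    . . . . .
    . . . . .
    . . X . .
    . . X . .
    . . X . .
    . . X . .
    . . X . .
    . . X . .
T1:
  2·area = 56
  edge (10, 4)→(0, 6): d=(-10,2) right/bottom  bias=-1
  edge (0, 6)→(2, 0): d=(2,-6) top-left  bias=+0
  edge (2, 0)→(10, 4): d=(8,4) right/bottom  bias=-1
    (1,0)@(3, 1): e=[44,8,4] → X
    (2,0)@(5, 1): e=[40,20,-4] → .
    (0,1)@(1, 3): e=[28,0,28] → X  [on edge]
    (2,1)@(5, 3): e=[20,24,12] → X
    (3,1)@(7, 3): e=[16,36,4] → X
    (4,1)@(9, 3): e=[12,48,-4] → .
    (0,2)@(1, 5): e=[8,4,44] → X
    (2,2)@(5, 5): e=[0,28,28] → .  [on edge]
    (3,2)@(7, 5): e=[-4,40,20] → .
    (0,3)@(1, 7): e=[-12,8,60] → .
    (1,3)@(3, 7): e=[-16,20,52] → .
  covered (7 px):
    . X . . .
    X X X X .
    X X . . .
    . . . . .
    . . . . .
    . . . . .
    . . . . .
    . . . . .
T2:
  2·area = 108  (B↔C swapped to make it positive)
  edge (2, 14)→(0, 0): d=(-2,-14) top-left  bias=+0
  edge (0, 0)→(8, 2): d=(8,2) right/bottom  bias=-1
  edge (8, 2)→(2, 14): d=(-6,12) right/bottom  bias=-1
    (0,0)@(1, 1): e=[12,6,90] → X
    (1,0)@(3, 1): e=[40,2,66] → X
    (2,0)@(5, 1): e=[68,-2,42] → .
    (0,1)@(1, 3): e=[8,22,78] → X
    (2,1)@(5, 3): e=[64,14,30] → X
    (3,1)@(7, 3): e=[92,10,6] → X
    (4,1)@(9, 3): e=[120,6,-18] → .
    (0,2)@(1, 5): e=[4,38,66] → X
    (3,2)@(7, 5): e=[88,26,-6] → .
    (0,3)@(1, 7): e=[0,54,54] → X  [on edge]
    (3,3)@(7, 7): e=[84,42,-18] → .
    (0,4)@(1, 9): e=[-4,70,42] → .
  covered (14 px):
    X X . . .
    X X X X .
    X X X . .
    X X X . .
    . X . . .
    . X . . .
    . . . . .
    . . . . .

Answer: [24,12,20]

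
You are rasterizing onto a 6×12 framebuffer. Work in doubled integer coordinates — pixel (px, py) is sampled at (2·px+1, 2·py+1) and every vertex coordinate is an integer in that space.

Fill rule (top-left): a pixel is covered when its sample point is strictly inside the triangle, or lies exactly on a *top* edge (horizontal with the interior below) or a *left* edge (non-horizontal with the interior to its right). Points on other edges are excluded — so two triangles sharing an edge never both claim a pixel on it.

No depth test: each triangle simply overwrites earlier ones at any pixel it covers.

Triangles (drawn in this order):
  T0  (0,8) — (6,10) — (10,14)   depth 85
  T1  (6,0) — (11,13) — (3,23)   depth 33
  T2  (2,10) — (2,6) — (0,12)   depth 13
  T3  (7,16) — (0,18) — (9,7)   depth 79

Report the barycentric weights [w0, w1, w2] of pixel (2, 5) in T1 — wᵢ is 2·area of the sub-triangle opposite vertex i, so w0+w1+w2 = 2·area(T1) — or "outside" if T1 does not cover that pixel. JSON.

T0:
  2·area = 16
  edge (0, 8)→(6, 10): d=(6,2) right/bottom  bias=-1
  edge (6, 10)→(10, 14): d=(4,4) right/bottom  bias=-1
  edge (10, 14)→(0, 8): d=(-10,-6) top-left  bias=+0
    (0,2)@(1, 5): e=[-20,0,36] → .  [on edge]
    (1,3)@(3, 7): e=[-12,0,28] → .  [on edge]
    (1,4)@(3, 9): e=[0,8,8] → .  [on edge]
    (2,4)@(5, 9): e=[-4,0,20] → .  [on edge]
    (2,5)@(5, 11): e=[8,8,0] → X  [on edge]
    (3,5)@(7, 11): e=[4,0,12] → .  [on edge]
    (4,5)@(9, 11): e=[0,-8,24] → .  [on edge]
    (2,6)@(5, 13): e=[20,16,-20] → .
    (4,6)@(9, 13): e=[12,0,4] → .  [on edge]
    (5,7)@(11, 15): e=[20,0,-4] → .  [on edge]
  covered (1 px):
    . . . . . .
    . . . . . .
    . . . . . .
    . . . . . .
    . . . . . .
    . . X . . .
    . . . . . .
    . . . . . .
    . . . . . .
    . . . . . .
    . . . . . .
    . . . . . .
T1:
  2·area = 154
  edge (6, 0)→(11, 13): d=(5,13) right/bottom  bias=-1
  edge (11, 13)→(3, 23): d=(-8,10) right/bottom  bias=-1
  edge (3, 23)→(6, 0): d=(3,-23) top-left  bias=+0
    (3,1)@(7, 3): e=[2,120,32] → X
    (4,1)@(9, 3): e=[-24,100,78] → .
    (3,2)@(7, 5): e=[12,104,38] → X
    (4,2)@(9, 5): e=[-14,84,84] → .
    (3,3)@(7, 7): e=[22,88,44] → X
    (4,3)@(9, 7): e=[-4,68,90] → .
    (2,4)@(5, 9): e=[58,92,4] → X
    (4,4)@(9, 9): e=[6,52,96] → X
    (5,4)@(11, 9): e=[-20,32,142] → .
    (2,5)@(5, 11): e=[68,76,10] → X
    (5,5)@(11, 11): e=[-10,16,148] → .
    (2,6)@(5, 13): e=[78,60,16] → X
    (5,6)@(11, 13): e=[0,0,154] → .  [on edge]
    (1,11)@(3, 23): e=[154,0,0] → .  [on edge]
  covered (18 px):
    . . . . . .
    . . . X . .
    . . . X . .
    . . . X . .
    . . X X X .
    . . X X X .
    . . X X X .
    . . X X X .
    . . X X . .
    . . X . . .
    . . . . . .
    . . . . . .
T2:
  2·area = 8  (B↔C swapped to make it positive)
  edge (2, 10)→(0, 12): d=(-2,2) right/bottom  bias=-1
  edge (0, 12)→(2, 6): d=(2,-6) top-left  bias=+0
  edge (2, 6)→(2, 10): d=(0,4) right/bottom  bias=-1
    (5,0)@(11, 1): e=[0,44,-36] → .  [on edge]
    (1,1)@(3, 3): e=[12,0,-4] → .  [on edge]
    (4,1)@(9, 3): e=[0,36,-28] → .  [on edge]
    (3,2)@(7, 5): e=[0,28,-20] → .  [on edge]
    (2,3)@(5, 7): e=[0,20,-12] → .  [on edge]
    (0,4)@(1, 9): e=[4,0,4] → X  [on edge]
    (1,4)@(3, 9): e=[0,12,-4] → .  [on edge]
    (0,5)@(1, 11): e=[0,4,4] → .  [on edge]
  covered (1 px):
    . . . . . .
    . . . . . .
    . . . . . .
    . . . . . .
    X . . . . .
    . . . . . .
    . . . . . .
    . . . . . .
    . . . . . .
    . . . . . .
    . . . . . .
    . . . . . .
T3:
  2·area = 59
  edge (7, 16)→(0, 18): d=(-7,2) right/bottom  bias=-1
  edge (0, 18)→(9, 7): d=(9,-11) top-left  bias=+0
  edge (9, 7)→(7, 16): d=(-2,9) right/bottom  bias=-1
    (4,3)@(9, 7): e=[59,0,0] → .  [on edge]
    (3,5)@(7, 11): e=[35,14,10] → X
    (4,5)@(9, 11): e=[31,36,-8] → .
    (2,6)@(5, 13): e=[25,10,24] → X
    (4,6)@(9, 13): e=[17,54,-12] → .
    (1,7)@(3, 15): e=[15,6,38] → X
    (4,7)@(9, 15): e=[3,72,-16] → .
    (0,8)@(1, 17): e=[5,2,52] → X
    (2,8)@(5, 17): e=[-3,46,16] → .
    (3,8)@(7, 17): e=[-7,68,-2] → .
    (0,9)@(1, 19): e=[-9,20,48] → .
    (1,9)@(3, 19): e=[-13,42,30] → .
  covered (8 px):
    . . . . . .
    . . . . . .
    . . . . . .
    . . . . . .
    . . . . . .
    . . . X . .
    . . X X . .
    . X X X . .
    X X . . . .
    . . . . . .
    . . . . . .
    . . . . . .

Answer: [76,10,68]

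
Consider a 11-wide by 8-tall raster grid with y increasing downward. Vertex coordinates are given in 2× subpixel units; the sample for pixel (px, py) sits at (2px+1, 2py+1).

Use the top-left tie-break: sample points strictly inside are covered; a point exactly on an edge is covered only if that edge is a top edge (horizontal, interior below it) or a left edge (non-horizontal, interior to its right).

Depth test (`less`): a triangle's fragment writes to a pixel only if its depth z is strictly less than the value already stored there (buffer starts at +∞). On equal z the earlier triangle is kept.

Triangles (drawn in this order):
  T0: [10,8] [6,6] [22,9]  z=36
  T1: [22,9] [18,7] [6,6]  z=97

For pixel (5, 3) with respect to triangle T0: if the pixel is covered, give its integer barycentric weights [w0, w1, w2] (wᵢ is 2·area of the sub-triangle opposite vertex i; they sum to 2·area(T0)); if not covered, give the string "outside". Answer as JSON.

T0:
  2·area = 20
  edge (10, 8)→(6, 6): d=(-4,-2) top-left  bias=+0
  edge (6, 6)→(22, 9): d=(16,3) right/bottom  bias=-1
  edge (22, 9)→(10, 8): d=(-12,-1) top-left  bias=+0
    (4,3)@(9, 7): e=[2,7,11] → #
    (5,3)@(11, 7): e=[6,1,13] → #
    (6,3)@(13, 7): e=[10,-5,15] → ·
    (4,4)@(9, 9): e=[-6,39,-13] → ·
    (5,4)@(11, 9): e=[-2,33,-11] → ·
  covered (2 px):
    · · · · · · · · · · ·
    · · · · · · · · · · ·
    · · · · · · · · · · ·
    · · · · # # · · · · ·
    · · · · · · · · · · ·
    · · · · · · · · · · ·
    · · · · · · · · · · ·
    · · · · · · · · · · ·
T1:
  2·area = 20  (B↔C swapped to make it positive)
  edge (22, 9)→(6, 6): d=(-16,-3) top-left  bias=+0
  edge (6, 6)→(18, 7): d=(12,1) right/bottom  bias=-1
  edge (18, 7)→(22, 9): d=(4,2) right/bottom  bias=-1
    (6,3)@(13, 7): e=[5,5,10] → #
    (7,3)@(15, 7): e=[11,3,6] → #
    (8,3)@(17, 7): e=[17,1,2] → #
    (9,3)@(19, 7): e=[23,-1,-2] → ·
    (6,4)@(13, 9): e=[-27,29,18] → ·
    (7,4)@(15, 9): e=[-21,27,14] → ·
    (8,4)@(17, 9): e=[-15,25,10] → ·
  covered (3 px):
    · · · · · · · · · · ·
    · · · · · · · · · · ·
    · · · · · · · · · · ·
    · · · · · · # # # · ·
    · · · · · · · · · · ·
    · · · · · · · · · · ·
    · · · · · · · · · · ·
    · · · · · · · · · · ·

Result: [1,13,6]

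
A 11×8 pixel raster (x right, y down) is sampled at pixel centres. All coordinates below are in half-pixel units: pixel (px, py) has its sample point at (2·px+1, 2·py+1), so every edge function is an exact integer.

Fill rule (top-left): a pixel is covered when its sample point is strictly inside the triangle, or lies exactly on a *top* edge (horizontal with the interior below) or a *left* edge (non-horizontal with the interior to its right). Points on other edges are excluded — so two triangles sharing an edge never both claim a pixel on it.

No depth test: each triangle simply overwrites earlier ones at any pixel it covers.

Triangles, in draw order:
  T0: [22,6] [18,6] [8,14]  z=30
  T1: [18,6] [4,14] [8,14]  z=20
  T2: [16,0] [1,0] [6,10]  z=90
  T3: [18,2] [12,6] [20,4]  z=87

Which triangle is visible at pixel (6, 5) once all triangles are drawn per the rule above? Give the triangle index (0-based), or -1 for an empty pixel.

T0:
  2·area = 32  (B↔C swapped to make it positive)
  edge (22, 6)→(8, 14): d=(-14,8) right/bottom  bias=-1
  edge (8, 14)→(18, 6): d=(10,-8) top-left  bias=+0
  edge (18, 6)→(22, 6): d=(4,0) top-left  bias=+0
    (8,3)@(17, 7): e=[26,2,4] → X
    (9,3)@(19, 7): e=[10,18,4] → X
    (10,3)@(21, 7): e=[-6,34,4] → .
    (7,4)@(15, 9): e=[14,6,12] → X
    (8,4)@(17, 9): e=[-2,22,12] → .
    (9,4)@(19, 9): e=[-18,38,12] → .
    (6,5)@(13, 11): e=[2,10,20] → X
    (7,5)@(15, 11): e=[-14,26,20] → .
    (6,6)@(13, 13): e=[-26,30,28] → .
  covered (4 px):
    . . . . . . . . . . .
    . . . . . . . . . . .
    . . . . . . . . . . .
    . . . . . . . . X X .
    . . . . . . . X . . .
    . . . . . . X . . . .
    . . . . . . . . . . .
    . . . . . . . . . . .
T1:
  2·area = 32  (B↔C swapped to make it positive)
  edge (18, 6)→(8, 14): d=(-10,8) right/bottom  bias=-1
  edge (8, 14)→(4, 14): d=(-4,0) right/bottom  bias=-1
  edge (4, 14)→(18, 6): d=(14,-8) top-left  bias=+0
    (6,4)@(13, 9): e=[10,20,2] → X
    (7,4)@(15, 9): e=[-6,20,18] → .
    (5,5)@(11, 11): e=[6,12,14] → X
    (6,5)@(13, 11): e=[-10,12,30] → .
    (3,6)@(7, 13): e=[18,4,10] → X
    (4,6)@(9, 13): e=[2,4,26] → X
    (5,6)@(11, 13): e=[-14,4,42] → .
    (3,7)@(7, 15): e=[-2,-4,38] → .
    (4,7)@(9, 15): e=[-18,-4,54] → .
  covered (4 px):
    . . . . . . . . . . .
    . . . . . . . . . . .
    . . . . . . . . . . .
    . . . . . . . . . . .
    . . . . . . X . . . .
    . . . . . X . . . . .
    . . . X X . . . . . .
    . . . . . . . . . . .
T2:
  2·area = 150  (B↔C swapped to make it positive)
  edge (16, 0)→(6, 10): d=(-10,10) right/bottom  bias=-1
  edge (6, 10)→(1, 0): d=(-5,-10) top-left  bias=+0
  edge (1, 0)→(16, 0): d=(15,0) top-left  bias=+0
    (1,0)@(3, 1): e=[120,15,15] → X
    (2,0)@(5, 1): e=[100,35,15] → X
    (3,0)@(7, 1): e=[80,55,15] → X
    (4,0)@(9, 1): e=[60,75,15] → X
    (5,0)@(11, 1): e=[40,95,15] → X
    (6,0)@(13, 1): e=[20,115,15] → X
    (7,0)@(15, 1): e=[0,135,15] → .  [on edge]
    (1,1)@(3, 3): e=[100,5,45] → X
    (6,1)@(13, 3): e=[0,105,45] → .  [on edge]
    (1,2)@(3, 5): e=[80,-5,75] → .
    (2,2)@(5, 5): e=[60,15,75] → X
    (5,2)@(11, 5): e=[0,75,75] → .  [on edge]
    (4,3)@(9, 7): e=[0,45,105] → .  [on edge]
    (3,4)@(7, 9): e=[0,15,135] → .  [on edge]
    (2,5)@(5, 11): e=[0,-15,165] → .  [on edge]
    (1,6)@(3, 13): e=[0,-45,195] → .  [on edge]
    (0,7)@(1, 15): e=[0,-75,225] → .  [on edge]
  covered (16 px):
    . X X X X X X . . . .
    . X X X X X . . . . .
    . . X X X . . . . . .
    . . X X . . . . . . .
    . . . . . . . . . . .
    . . . . . . . . . . .
    . . . . . . . . . . .
    . . . . . . . . . . .
T3:
  2·area = 20  (B↔C swapped to make it positive)
  edge (18, 2)→(20, 4): d=(2,2) right/bottom  bias=-1
  edge (20, 4)→(12, 6): d=(-8,2) right/bottom  bias=-1
  edge (12, 6)→(18, 2): d=(6,-4) top-left  bias=+0
    (8,0)@(17, 1): e=[0,30,-10] → .  [on edge]
    (8,1)@(17, 3): e=[4,14,2] → X
    (9,1)@(19, 3): e=[0,10,10] → .  [on edge]
    (7,2)@(15, 5): e=[12,2,6] → X
    (8,2)@(17, 5): e=[8,-2,14] → .
    (10,2)@(21, 5): e=[0,-10,30] → .  [on edge]
    (7,3)@(15, 7): e=[16,-14,18] → .
  covered (2 px):
    . . . . . . . . . . .
    . . . . . . . . X . .
    . . . . . . . X . . .
    . . . . . . . . . . .
    . . . . . . . . . . .
    . . . . . . . . . . .
    . . . . . . . . . . .
    . . . . . . . . . . .

Z-buffer (winner per pixel, '.' = empty):
  . 2 2 2 2 2 2 . . . .
  . 2 2 2 2 2 . . 3 . .
  . . 2 2 2 . . 3 . . .
  . . 2 2 . . . . 0 0 .
  . . . . . . 1 0 . . .
  . . . . . 1 0 . . . .
  . . . 1 1 . . . . . .
  . . . . . . . . . . .

Final: 0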